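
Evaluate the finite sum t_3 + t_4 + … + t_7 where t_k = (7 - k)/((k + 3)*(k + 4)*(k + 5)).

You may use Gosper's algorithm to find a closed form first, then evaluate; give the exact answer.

Σ = 5/231

t_(k+1)/t_k = (k - 6)*(k + 3)/((k - 7)*(k + 6)).
Factor: A=k + 3; B=k + 6; C=k - 7.
Solve (k + 3)·f(k+1) − (k + 5)·f(k) = k - 7.
Degrees (1,1,1) ⇒ d ≤ 2.
A polynomial solution: f(k) = -k*(k + 13)/6.
So s_k = (B(k−1)f/C)·t_k = (-k*(k + 5)*(k + 13)/(6*(k - 7)))·t_k = k*(k + 13)/(6*(k + 3)*(k + 4)).
Δs = (7 - k)/(k**3 + 12*k**2 + 47*k + 60), as required.
Σ_(k=3)^(7) t_k = s_(8) − s_(3) = 7/33 − (4/21) = 5/231.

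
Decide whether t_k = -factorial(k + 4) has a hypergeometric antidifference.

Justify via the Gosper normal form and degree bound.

Ratio r(k) = k + 5.
Take A(k)=k + 5, B(k)=1, C(k)=1.
Need (k + 5)·f(k+1) − (1)·f(k) = 1.
From deg A=1, deg B=0, deg C=0: d=-1.
Negative degree bound (-1): no f exists, t_k not Gosper-summable.

No — key equation has no polynomial f.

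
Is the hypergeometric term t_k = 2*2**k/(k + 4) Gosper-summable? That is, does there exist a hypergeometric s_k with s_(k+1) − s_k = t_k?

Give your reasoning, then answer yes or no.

r(k) = 2*(k + 4)/(k + 5) after simplifying.
Normal form (A,B,C) = (2*k + 8, k + 5, 1).
Solve (2*k + 8)·f(k+1) − (k + 4)·f(k) = 1.
d = -1 from the (1,1,0) case.
Bound -1 < 0, so the key equation has no polynomial solution.

No. Not Gosper-summable.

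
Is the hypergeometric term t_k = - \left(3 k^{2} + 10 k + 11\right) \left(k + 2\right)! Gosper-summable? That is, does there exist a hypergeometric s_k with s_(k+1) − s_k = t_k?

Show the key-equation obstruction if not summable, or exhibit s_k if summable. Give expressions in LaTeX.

r(k) = (k + 3)*(10*k + 3*(k + 1)**2 + 21)/(3*k**2 + 10*k + 11) after simplifying.
Normal form (A,B,C) = (k + 3, 1, k**2 + 10*k/3 + 11/3).
Solve (k + 3)·f(k+1) − (1)·f(k) = k**2 + 10*k/3 + 11/3.
deg f ≤ 1 (via 1,0,2).
Coefficient equations give f(k) = (3*k + 1)/3.
Certificate R = B(k−1)f/C = (3*k + 1)/(3*k**2 + 10*k + 11) gives s_k = -(3*k + 1)*factorial(k + 2).
Check: Δs_k = -(3*k**2 + 10*k + 11)*factorial(k + 2). ✓

Yes. s_k = - \left(3 k + 1\right) \left(k + 2\right)!.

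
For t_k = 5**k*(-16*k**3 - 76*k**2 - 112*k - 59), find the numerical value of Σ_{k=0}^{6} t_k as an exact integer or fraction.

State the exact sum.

Compute t_(k+1)/t_k: get 5*(16*k**3 + 124*k**2 + 312*k + 263)/(16*k**3 + 76*k**2 + 112*k + 59).
Gosper form: A/B · C(k+1)/C(k) with A=5, B=1, C=k**3 + 19*k**2/4 + 7*k + 59/16.
f must satisfy (5)·f(k+1) − (1)·f(k) = k**3 + 19*k**2/4 + 7*k + 59/16.
From deg A=0, deg B=0, deg C=3: d=3.
Coefficient equations give f(k) = (2*k + 1)*(2*k**2 + k + 1)/16.
Certificate R = B(k−1)f/C = (2*k + 1)*(2*k**2 + k + 1)/(16*k**3 + 76*k**2 + 112*k + 59) gives s_k = 5**k*(-4*k**3 - 4*k**2 - 3*k - 1).
Δs = 5**k*(-16*k**3 - 76*k**2 - 112*k - 59), as required.
Telescoping: Σ = s_(7) − s_(0) = -124218750 − (-1) = -124218749.

Σ = -124218749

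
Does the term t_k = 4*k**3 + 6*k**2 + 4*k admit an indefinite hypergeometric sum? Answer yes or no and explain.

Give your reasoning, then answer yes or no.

Yes. s_k = k**4 - k.

r(k) = (2*k**3 + 9*k**2 + 14*k + 7)/(k*(2*k**2 + 3*k + 2)) after simplifying.
Factor: A=1; B=1; C=k**3 + 3*k**2/2 + k.
Solve (1)·f(k+1) − (1)·f(k) = k**3 + 3*k**2/2 + k.
Bound: deg f ≤ 4.
Solve for f: f(k) = k*(k - 1)*(k**2 + k + 1)/4 (degree 4 ≤ 4).
Certificate R = B(k−1)f/C = (k - 1)*(k**2 + k + 1)/(2*(2*k**2 + 3*k + 2)) gives s_k = k**4 - k.
Verify: -k**4 + (k + 1)**4 - 1 matches t_k.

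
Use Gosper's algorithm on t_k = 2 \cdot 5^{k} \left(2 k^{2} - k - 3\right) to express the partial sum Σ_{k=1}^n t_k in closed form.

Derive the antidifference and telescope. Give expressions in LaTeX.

S(n) = 5 \cdot 5^{n} n^{2} - 5 \cdot 5^{n} n - 5 \cdot 5^{n} + 5

r(k) = 5*(2*k**2 + 3*k - 2)/(2*k**2 - k - 3) after simplifying.
A = 5, B = 1, C = k**2 - k/2 - 3/2.
Need (5)·f(k+1) − (1)·f(k) = k**2 - k/2 - 3/2.
Bound: deg f ≤ 2.
Match coefficients ⇒ f(k) = (k**2 - 3*k + 1)/4.
Certificate R = B(k−1)f/C = (k**2 - 3*k + 1)/(2*(k + 1)*(2*k - 3)) gives s_k = 5**k*(k**2 - 3*k + 1).
s_(k+1) − s_k = 2*5**k*(2*k**2 - k - 3) = t_k.
Telescope: S(n) = s_(n+1) − s_(1) = 5**(n + 1)*(n**2 - n - 1) − (-5) = 5*5**n*n**2 - 5*5**n*n - 5*5**n + 5.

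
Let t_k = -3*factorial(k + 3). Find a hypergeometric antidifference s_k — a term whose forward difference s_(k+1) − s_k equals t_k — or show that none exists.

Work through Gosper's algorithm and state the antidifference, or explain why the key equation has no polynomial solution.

The ratio is k + 4.
So A=k + 4 and B=1, with C=1.
Solve (k + 4)·f(k+1) − (1)·f(k) = 1.
deg f ≤ -1 (via 1,0,0).
deg f ≤ -1 is impossible — no certificate.

none — t_k is not Gosper-summable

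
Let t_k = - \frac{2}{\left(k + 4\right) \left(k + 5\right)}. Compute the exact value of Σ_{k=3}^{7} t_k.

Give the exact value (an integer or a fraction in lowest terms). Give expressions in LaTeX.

Σ = -5/42

r(k) = (k + 4)/(k + 6) after simplifying.
So A=k + 4 and B=k + 6, with C=1.
Need (k + 4)·f(k+1) − (k + 5)·f(k) = 1.
Bound: deg f ≤ 1.
Solve for f: f(k) = k/4 (degree 1 ≤ 1).
Certificate R = B(k−1)f/C = k*(k + 5)/4 gives s_k = -k/(2*k + 8).
Check: Δs_k = -2/(k**2 + 9*k + 20). ✓
Evaluate s at k=8 and k=3: -1/3 and -3/14; difference -5/42.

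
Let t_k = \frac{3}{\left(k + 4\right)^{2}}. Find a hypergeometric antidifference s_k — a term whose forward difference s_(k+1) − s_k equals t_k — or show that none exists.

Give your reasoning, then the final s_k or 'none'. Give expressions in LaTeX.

Step 1: r(k) = (k + 4)**2/(k + 5)**2.
Factor: A=k**2 + 8*k + 16; B=k**2 + 10*k + 25; C=1.
Key eq: (k**2 + 8*k + 16)·f(k+1) = (k**2 + 8*k + 16)·f(k) + (1).
From deg A=2, deg B=2, deg C=0: d=0.
f = c0 ⇒ A·f(k+1) − B(k−1)·f(k) − C = -1. The system {-1 = 0} is inconsistent; no antidifference.

no hypergeometric antidifference exists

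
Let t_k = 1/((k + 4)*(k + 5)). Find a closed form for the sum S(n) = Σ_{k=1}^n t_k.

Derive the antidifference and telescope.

S(n) = n/(5*(n + 5))

r(k) = (k + 4)/(k + 6) after simplifying.
A = k + 4, B = k + 6, C = 1.
Key eq: (k + 4)·f(k+1) = (k + 5)·f(k) + (1).
Degrees (1,1,0) ⇒ d ≤ 1.
A polynomial solution: f(k) = k/4.
Get s_k = R·t_k = k/(4*(k + 4)) with R(k) = B(k−1)f(k)/C(k) = k*(k + 5)/4.
Check: Δs_k = 1/(k**2 + 9*k + 20). ✓
Evaluate: s_(n+1) = (n + 1)/(4*(n + 5)); subtract s_(1) = 1/20 ⇒ S(n) = n/(5*(n + 5)).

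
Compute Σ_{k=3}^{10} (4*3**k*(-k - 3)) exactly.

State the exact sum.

Σ = -4428432

Step 1: r(k) = 3*(k + 4)/(k + 3).
Take A(k)=3, B(k)=1, C(k)=k + 3.
Key eq: (3)·f(k+1) = (1)·f(k) + (k + 3).
deg f ≤ 1 (via 0,0,1).
Solving with deg f ≤ 1: f(k) = (2*k + 3)/4.
So s_k = (B(k−1)f/C)·t_k = ((2*k + 3)/(4*(k + 3)))·t_k = 3**k*(-2*k - 3).
Check: Δs_k = 4*3**k*(-k - 3). ✓
Evaluate s at k=11 and k=3: -4428675 and -243; difference -4428432.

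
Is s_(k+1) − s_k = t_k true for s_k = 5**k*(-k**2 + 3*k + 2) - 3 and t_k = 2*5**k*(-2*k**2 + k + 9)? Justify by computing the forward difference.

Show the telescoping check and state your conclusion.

s_(k+1) = 5**(k + 1)*(3*k - (k + 1)**2 + 5) - 3
s_(k+1) − s_k = 2*5**k*(-2*k**2 + k + 9)
(s_(k+1) − s_k) − t_k = 0

valid; difference matches t_k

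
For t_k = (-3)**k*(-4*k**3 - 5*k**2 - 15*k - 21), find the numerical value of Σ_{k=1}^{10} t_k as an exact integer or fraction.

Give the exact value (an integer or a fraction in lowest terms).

Step 1: r(k) = 3*(-4*k**3 - 17*k**2 - 37*k - 45)/(4*k**3 + 5*k**2 + 15*k + 21).
Take A(k)=-3, B(k)=1, C(k)=k**3 + 5*k**2/4 + 15*k/4 + 21/4.
Need (-3)·f(k+1) − (1)·f(k) = k**3 + 5*k**2/4 + 15*k/4 + 21/4.
Bound: deg f ≤ 3.
Solve for f: f(k) = -(k**3 - k**2 + 3*k + 3)/4 (degree 3 ≤ 3).
Then R = B(k−1)f/C = -(k**3 - k**2 + 3*k + 3)/(4*k**3 + 5*k**2 + 15*k + 21), so s_k = R(k)·t_k = (-3)**k*(k**3 - k**2 + 3*k + 3).
Verify: (-3)**k*(-4*k**3 - 5*k**2 - 15*k - 21) matches t_k.
Σ_(k=1)^(10) t_k = s_(11) − s_(1) = -220725162 − (-18) = -220725144.

Σ = -220725144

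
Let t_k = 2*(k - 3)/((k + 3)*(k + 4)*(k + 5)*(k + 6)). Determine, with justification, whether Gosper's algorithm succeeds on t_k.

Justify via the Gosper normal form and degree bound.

Compute t_(k+1)/t_k: get (k - 2)*(k + 3)/((k - 3)*(k + 7)).
Factor: A=k + 3; B=k + 7; C=k - 3.
Key eq: (k + 3)·f(k+1) = (k + 6)·f(k) + (k - 3).
deg f ≤ 3 (via 1,1,1).
Coefficient equations give f(k) = -k*(k**2 + 12*k + 107)/120.
Get s_k = R·t_k = k*(-k**2 - 12*k - 107)/(60*(k + 3)*(k + 4)*(k + 5)) with R(k) = B(k−1)f(k)/C(k) = -k*(k + 6)*(k**2 + 12*k + 107)/(120*(k - 3)).
Verify: 2*(k - 3)/(k**4 + 18*k**3 + 119*k**2 + 342*k + 360) matches t_k.

Yes. s_k = k*(-k**2 - 12*k - 107)/(60*(k + 3)*(k + 4)*(k + 5)).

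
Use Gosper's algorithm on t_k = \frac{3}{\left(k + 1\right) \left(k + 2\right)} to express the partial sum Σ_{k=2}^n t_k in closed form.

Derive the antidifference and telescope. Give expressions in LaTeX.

Ratio r(k) = (k + 1)/(k + 3).
Normal form (A,B,C) = (k + 1, k + 3, 1).
Set up (k + 1)·f(k+1) − (k + 2)·f(k) − (1) = 0.
Bound: deg f ≤ 1.
Coefficient equations give f(k) = k.
Get s_k = R·t_k = 3*k/(k + 1) with R(k) = B(k−1)f(k)/C(k) = k*(k + 2).
Check: Δs_k = 3/(k**2 + 3*k + 2). ✓
s_(n+1) = 3*(n + 1)/(n + 2) and s_(2) = 2, so S(n) = (n - 1)/(n + 2).

S(n) = \frac{n - 1}{n + 2}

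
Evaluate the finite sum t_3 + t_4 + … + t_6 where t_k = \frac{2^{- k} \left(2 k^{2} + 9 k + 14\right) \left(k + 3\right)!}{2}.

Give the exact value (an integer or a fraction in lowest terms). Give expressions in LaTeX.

Step 1: r(k) = (k + 4)*(9*k + 2*(k + 1)**2 + 23)/(2*(2*k**2 + 9*k + 14)).
Take A(k)=k/2 + 2, B(k)=1, C(k)=k**2 + 9*k/2 + 7.
f must satisfy (k/2 + 2)·f(k+1) − (1)·f(k) = k**2 + 9*k/2 + 7.
deg f ≤ 1 (via 1,0,2).
Coefficient equations give f(k) = 2*k + 3.
Certificate R = B(k−1)f/C = 2*(2*k + 3)/(2*k**2 + 9*k + 14) gives s_k = (2*k + 3)*factorial(k + 3)/2**k.
Check: Δs_k = (2*k**2 + 9*k + 14)*factorial(k + 3)/(2*2**k). ✓
Sum = s_(7) − s_(3); s_(7) = 481950, s_(3) = 810 ⇒ 481140.

Σ = 481140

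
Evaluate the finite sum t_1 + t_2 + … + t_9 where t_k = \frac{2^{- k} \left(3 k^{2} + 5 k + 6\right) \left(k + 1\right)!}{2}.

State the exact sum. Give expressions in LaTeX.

Compute t_(k+1)/t_k: get (k + 2)*(5*k + 3*(k + 1)**2 + 11)/(2*(3*k**2 + 5*k + 6)).
Normal form (A,B,C) = (k/2 + 1, 1, k**2 + 5*k/3 + 2).
f must satisfy (k/2 + 1)·f(k+1) − (1)·f(k) = k**2 + 5*k/3 + 2.
From deg A=1, deg B=0, deg C=2: d=1.
Solve for f: f(k) = 2*(3*k + 2)/3 (degree 1 ≤ 1).
Certificate R = B(k−1)f/C = 2*(3*k + 2)/(3*k**2 + 5*k + 6) gives s_k = (3*k + 2)*factorial(k + 1)/2**k.
Verify: (3*k**2 + 5*k + 6)*factorial(k + 1)/(2*2**k) matches t_k.
Sum = s_(10) − s_(1); s_(10) = 1247400, s_(1) = 5 ⇒ 1247395.

Σ = 1247395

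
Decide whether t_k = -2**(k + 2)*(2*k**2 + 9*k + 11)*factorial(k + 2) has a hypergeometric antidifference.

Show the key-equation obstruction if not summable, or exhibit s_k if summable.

Yes. s_k = -2**(k + 2)*(k + 1)*factorial(k + 2).

r(k) = 2*(2*k**3 + 19*k**2 + 61*k + 66)/(2*k**2 + 9*k + 11) after simplifying.
Take A(k)=2*k + 6, B(k)=1, C(k)=k**2 + 9*k/2 + 11/2.
f must satisfy (2*k + 6)·f(k+1) − (1)·f(k) = k**2 + 9*k/2 + 11/2.
From deg A=1, deg B=0, deg C=2: d=1.
Coefficient equations give f(k) = (k + 1)/2.
Certificate R = B(k−1)f/C = (k + 1)/(2*k**2 + 9*k + 11) gives s_k = -2**(k + 2)*(k + 1)*factorial(k + 2).
Check: Δs_k = -2**(k + 2)*(2*k**2 + 9*k + 11)*factorial(k + 2). ✓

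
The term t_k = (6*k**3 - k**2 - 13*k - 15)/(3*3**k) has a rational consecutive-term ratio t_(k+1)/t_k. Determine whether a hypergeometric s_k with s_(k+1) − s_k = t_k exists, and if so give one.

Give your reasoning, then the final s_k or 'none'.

s_k = (-3*k**3 - 4*k**2 - 2*k + 3)/3**k

Ratio r(k) = (6*k**3 + 17*k**2 + 3*k - 23)/(3*(6*k**3 - k**2 - 13*k - 15)).
So A=1/3 and B=1, with C=k**3 - k**2/6 - 13*k/6 - 5/2.
Solve (1/3)·f(k+1) − (1)·f(k) = k**3 - k**2/6 - 13*k/6 - 5/2.
d = 3 from the (0,0,3) case.
Match coefficients ⇒ f(k) = -(3*k**3 + 4*k**2 + 2*k - 3)/2.
So s_k = (B(k−1)f/C)·t_k = (-3*(3*k**3 + 4*k**2 + 2*k - 3)/(6*k**3 - k**2 - 13*k - 15))·t_k = (-3*k**3 - 4*k**2 - 2*k + 3)/3**k.
Check: Δs_k = (6*k**3 - k**2 - 13*k - 15)/(3*3**k). ✓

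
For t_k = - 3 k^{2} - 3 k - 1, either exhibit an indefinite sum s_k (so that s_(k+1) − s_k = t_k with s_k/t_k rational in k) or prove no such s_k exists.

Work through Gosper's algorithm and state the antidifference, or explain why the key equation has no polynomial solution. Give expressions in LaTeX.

s_k = - k^{3}

The ratio is (3*k**2 + 9*k + 7)/(3*k**2 + 3*k + 1).
Gosper form: A/B · C(k+1)/C(k) with A=1, B=1, C=k**2 + k + 1/3.
Solve (1)·f(k+1) − (1)·f(k) = k**2 + k + 1/3.
Bound: deg f ≤ 3.
Coefficient equations give f(k) = k**3/3.
R(k) = B(k−1)·f(k)/C(k) = k**3/(3*k**2 + 3*k + 1); s_k = R·t_k = -k**3.
Check: Δs_k = k**3 - (k + 1)**3. ✓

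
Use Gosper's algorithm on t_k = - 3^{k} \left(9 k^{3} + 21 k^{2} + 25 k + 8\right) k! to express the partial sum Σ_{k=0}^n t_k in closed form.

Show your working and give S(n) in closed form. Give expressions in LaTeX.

t_(k+1)/t_k = 3*(9*k**4 + 57*k**3 + 142*k**2 + 157*k + 63)/(9*k**3 + 21*k**2 + 25*k + 8).
Gosper form: A/B · C(k+1)/C(k) with A=3*k + 3, B=1, C=k**3 + 7*k**2/3 + 25*k/9 + 8/9.
Solve (3*k + 3)·f(k+1) − (1)·f(k) = k**3 + 7*k**2/3 + 25*k/9 + 8/9.
d = 2 from the (1,0,3) case.
Solve for f: f(k) = (3*k**2 - k + 1)/9 (degree 2 ≤ 2).
Certificate R = B(k−1)f/C = (3*k**2 - k + 1)/(9*k**3 + 21*k**2 + 25*k + 8) gives s_k = -3**k*(3*k**2 - k + 1)*factorial(k).
s_(k+1) − s_k = -3**k*(9*k**3 + 21*k**2 + 25*k + 8)*factorial(k) = t_k.
Evaluate: s_(n+1) = -3**(n + 1)*(3*n**2 + 5*n + 3)*factorial(n + 1); subtract s_(0) = -1 ⇒ S(n) = -9*3**n*n**3*factorial(n) - 24*3**n*n**2*factorial(n) - 24*3**n*n*factorial(n) - 9*3**n*factorial(n) + 1.

S(n) = - 9 \cdot 3^{n} n^{3} n! - 24 \cdot 3^{n} n^{2} n! - 24 \cdot 3^{n} n n! - 9 \cdot 3^{n} n! + 1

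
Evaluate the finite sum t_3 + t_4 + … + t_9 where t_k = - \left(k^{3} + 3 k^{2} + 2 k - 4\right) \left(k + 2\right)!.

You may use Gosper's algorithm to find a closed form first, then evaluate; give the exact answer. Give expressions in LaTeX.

Σ = -42152140320

Step 1: r(k) = (k**4 + 9*k**3 + 29*k**2 + 35*k + 6)/(k**3 + 3*k**2 + 2*k - 4).
Gosper form: A/B · C(k+1)/C(k) with A=k + 3, B=1, C=k**3 + 3*k**2 + 2*k - 4.
Solve (k + 3)·f(k+1) − (1)·f(k) = k**3 + 3*k**2 + 2*k - 4.
deg f ≤ 2 (via 1,0,3).
Solve for f: f(k) = (k - 2)*(k + 1) (degree 2 ≤ 2).
Certificate R = B(k−1)f/C = (k - 2)*(k + 1)/(k**3 + 3*k**2 + 2*k - 4) gives s_k = -(k - 2)*(k + 1)*factorial(k + 2).
Δs = -(k**3 + 3*k**2 + 2*k - 4)*factorial(k + 2), as required.
Telescoping: Σ = s_(10) − s_(3) = -42152140800 − (-480) = -42152140320.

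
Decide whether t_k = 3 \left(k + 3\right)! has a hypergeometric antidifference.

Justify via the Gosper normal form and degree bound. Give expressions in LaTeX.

The ratio is k + 4.
So A=k + 4 and B=1, with C=1.
Key eq: (k + 4)·f(k+1) = (1)·f(k) + (1).
From deg A=1, deg B=0, deg C=0: d=-1.
Negative degree bound (-1): no f exists, t_k not Gosper-summable.

No — negative degree bound, so no certificate f.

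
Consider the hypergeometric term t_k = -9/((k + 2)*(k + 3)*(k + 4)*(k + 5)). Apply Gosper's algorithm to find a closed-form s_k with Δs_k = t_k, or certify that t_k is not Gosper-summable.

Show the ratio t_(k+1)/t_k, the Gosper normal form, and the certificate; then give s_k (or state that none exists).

t_(k+1)/t_k = (k + 2)/(k + 6).
Gosper form: A/B · C(k+1)/C(k) with A=k + 2, B=k + 6, C=1.
Key eq: (k + 2)·f(k+1) = (k + 5)·f(k) + (1).
From deg A=1, deg B=1, deg C=0: d=3.
Coefficient equations give f(k) = k*(k**2 + 9*k + 26)/72.
Get s_k = R·t_k = k*(-k**2 - 9*k - 26)/(8*(k + 2)*(k + 3)*(k + 4)) with R(k) = B(k−1)f(k)/C(k) = k*(k + 5)*(k**2 + 9*k + 26)/72.
Check: Δs_k = -9/(k**4 + 14*k**3 + 71*k**2 + 154*k + 120). ✓

s_k = k*(-k**2 - 9*k - 26)/(8*(k + 2)*(k + 3)*(k + 4))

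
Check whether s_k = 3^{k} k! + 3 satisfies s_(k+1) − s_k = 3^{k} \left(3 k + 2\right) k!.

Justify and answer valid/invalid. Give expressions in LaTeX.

Valid: the claim telescopes to t_k.

s_(k+1) = 3**(k + 1)*factorial(k + 1) + 3
s_(k+1) − s_k = 3**k*(3*k + 2)*factorial(k)
(s_(k+1) − s_k) − t_k = 0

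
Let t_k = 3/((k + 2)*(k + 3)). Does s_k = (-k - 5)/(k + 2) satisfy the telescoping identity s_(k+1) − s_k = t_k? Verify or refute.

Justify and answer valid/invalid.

valid (s_(k+1) − s_k reduces to t_k)

s_(k+1) = (-k - 6)/(k + 3)
s_(k+1) − s_k = 3/(k**2 + 5*k + 6)
(s_(k+1) − s_k) − t_k = 0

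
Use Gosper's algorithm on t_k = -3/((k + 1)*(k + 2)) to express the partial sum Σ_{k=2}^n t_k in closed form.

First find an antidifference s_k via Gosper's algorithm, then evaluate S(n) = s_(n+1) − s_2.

Compute t_(k+1)/t_k: get (k + 1)/(k + 3).
A = k + 1, B = k + 3, C = 1.
Need (k + 1)·f(k+1) − (k + 2)·f(k) = 1.
deg f ≤ 1 (via 1,1,0).
Solving with deg f ≤ 1: f(k) = k.
So s_k = (B(k−1)f/C)·t_k = (k*(k + 2))·t_k = -3*k/(k + 1).
s_(k+1) − s_k = -3/(k**2 + 3*k + 2) = t_k.
Σ_(k=2)^n t_k = s_(n+1) − s_(2) = (3*(-n - 1)/(n + 2)) − (-2), i.e. (1 - n)/(n + 2).

S(n) = (1 - n)/(n + 2)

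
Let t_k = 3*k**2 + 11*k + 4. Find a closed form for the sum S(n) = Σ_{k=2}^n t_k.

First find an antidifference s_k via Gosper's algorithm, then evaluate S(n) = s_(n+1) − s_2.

Ratio r(k) = (3*k**2 + 17*k + 18)/(3*k**2 + 11*k + 4).
Gosper form: A/B · C(k+1)/C(k) with A=1, B=1, C=k**2 + 11*k/3 + 4/3.
Solve (1)·f(k+1) − (1)·f(k) = k**2 + 11*k/3 + 4/3.
From deg A=0, deg B=0, deg C=2: d=3.
Coefficient equations give f(k) = k*(k**2 + 4*k - 1)/3.
R(k) = B(k−1)·f(k)/C(k) = k*(k**2 + 4*k - 1)/(3*k**2 + 11*k + 4); s_k = R·t_k = k*(k**2 + 4*k - 1).
Verify: 3*k**2 + 11*k + 4 matches t_k.
Telescope: S(n) = s_(n+1) − s_(2) = n**3 + 7*n**2 + 10*n + 4 − (22) = n**3 + 7*n**2 + 10*n - 18.

S(n) = n**3 + 7*n**2 + 10*n - 18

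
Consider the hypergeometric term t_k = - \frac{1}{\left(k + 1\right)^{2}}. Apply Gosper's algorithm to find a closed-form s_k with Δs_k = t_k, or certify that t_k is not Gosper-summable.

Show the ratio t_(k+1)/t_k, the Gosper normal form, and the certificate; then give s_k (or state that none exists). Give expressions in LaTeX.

none — t_k is not Gosper-summable

r(k) = (k + 1)**2/(k + 2)**2 after simplifying.
Take A(k)=k**2 + 2*k + 1, B(k)=k**2 + 4*k + 4, C(k)=1.
Need (k**2 + 2*k + 1)·f(k+1) − (k**2 + 2*k + 1)·f(k) = 1.
deg f ≤ 0 (via 2,2,0).
Write f(k) = c0. Then LHS − RHS = -1, requiring -1 = 0: contradictory. No certificate.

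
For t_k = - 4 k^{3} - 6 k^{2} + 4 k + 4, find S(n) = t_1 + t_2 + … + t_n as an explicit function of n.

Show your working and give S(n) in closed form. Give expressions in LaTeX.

S(n) = n \left(- n^{3} - 4 n^{2} - 2 n + 5\right)

Compute t_(k+1)/t_k: get (2*k**3 + 9*k**2 + 10*k + 1)/(2*k**3 + 3*k**2 - 2*k - 2).
Gosper form: A/B · C(k+1)/C(k) with A=1, B=1, C=k**3 + 3*k**2/2 - k - 1.
Solve (1)·f(k+1) − (1)·f(k) = k**3 + 3*k**2/2 - k - 1.
Degrees (0,0,3) ⇒ d ≤ 4.
Coefficient equations give f(k) = k*(k**3 - 4*k - 1)/4.
R(k) = B(k−1)·f(k)/C(k) = k*(k**3 - 4*k - 1)/(2*(2*k**3 + 3*k**2 - 2*k - 2)); s_k = R·t_k = k*(-k**3 + 4*k + 1).
s_(k+1) − s_k = -4*k**3 - 6*k**2 + 4*k + 4 = t_k.
Telescope: S(n) = s_(n+1) − s_(1) = -n**4 - 4*n**3 - 2*n**2 + 5*n + 4 − (4) = n*(-n**3 - 4*n**2 - 2*n + 5).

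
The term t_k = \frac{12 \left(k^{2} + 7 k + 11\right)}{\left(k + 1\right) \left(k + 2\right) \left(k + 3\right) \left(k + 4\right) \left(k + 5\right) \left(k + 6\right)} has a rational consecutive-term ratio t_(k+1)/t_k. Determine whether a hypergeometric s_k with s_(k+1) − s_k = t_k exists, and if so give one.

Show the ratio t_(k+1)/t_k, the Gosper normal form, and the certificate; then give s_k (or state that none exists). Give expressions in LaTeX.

s_k = \frac{4 k \left(k^{2} + 9 k + 23\right)}{15 \left(k^{3} + 9 k^{2} + 23 k + 15\right)}

Ratio r(k) = (k + 1)*(7*k + (k + 1)**2 + 18)/((k + 7)*(k**2 + 7*k + 11)).
Take A(k)=k + 1, B(k)=k + 7, C(k)=k**2 + 7*k + 11.
f must satisfy (k + 1)·f(k+1) − (k + 6)·f(k) = k**2 + 7*k + 11.
Bound: deg f ≤ 5.
Solve for f: f(k) = k*(k + 2)*(k + 4)*(k**2 + 9*k + 23)/45 (degree 5 ≤ 5).
Certificate R = B(k−1)f/C = k*(k + 2)*(k + 4)*(k + 6)*(k**2 + 9*k + 23)/(45*(k**2 + 7*k + 11)) gives s_k = 4*k*(k**2 + 9*k + 23)/(15*(k**3 + 9*k**2 + 23*k + 15)).
Verify: 12*(k**2 + 7*k + 11)/(k**6 + 21*k**5 + 175*k**4 + 735*k**3 + 1624*k**2 + 1764*k + 720) matches t_k.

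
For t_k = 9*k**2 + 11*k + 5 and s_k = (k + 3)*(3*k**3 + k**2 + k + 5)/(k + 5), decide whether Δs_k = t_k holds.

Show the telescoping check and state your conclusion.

s_(k+1) = (k + 4)*(k + 3*(k + 1)**3 + (k + 1)**2 + 6)/(k + 6)
s_(k+1) − s_k = (9*k**4 + 98*k**3 + 286*k**2 + 267*k + 110)/(k**2 + 11*k + 30)
(s_(k+1) − s_k) − t_k = 2*(-6*k**3 - 55*k**2 - 59*k - 20)/(k**2 + 11*k + 30)

Invalid: residual 2*(-6*k**3 - 55*k**2 - 59*k - 20)/(k**2 + 11*k + 30) ≠ 0.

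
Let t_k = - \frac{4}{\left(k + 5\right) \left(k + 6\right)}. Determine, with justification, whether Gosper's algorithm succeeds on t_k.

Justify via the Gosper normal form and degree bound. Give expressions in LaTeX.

Compute t_(k+1)/t_k: get (k + 5)/(k + 7).
Take A(k)=k + 5, B(k)=k + 7, C(k)=1.
Key eq: (k + 5)·f(k+1) = (k + 6)·f(k) + (1).
deg f ≤ 1 (via 1,1,0).
A polynomial solution: f(k) = k/5.
Get s_k = R·t_k = -4*k/(5*k + 25) with R(k) = B(k−1)f(k)/C(k) = k*(k + 6)/5.
s_(k+1) − s_k = -4/(k**2 + 11*k + 30) = t_k.

Yes. s_k = - \frac{4 k}{5 k + 25}.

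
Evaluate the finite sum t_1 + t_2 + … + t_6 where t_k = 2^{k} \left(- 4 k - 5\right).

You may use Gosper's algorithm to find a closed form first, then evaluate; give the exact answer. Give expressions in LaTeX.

The ratio is 2*(4*k + 9)/(4*k + 5).
A = 2, B = 1, C = k + 5/4.
Need (2)·f(k+1) − (1)·f(k) = k + 5/4.
From deg A=0, deg B=0, deg C=1: d=1.
A polynomial solution: f(k) = (4*k - 3)/4.
R(k) = B(k−1)·f(k)/C(k) = (4*k - 3)/(4*k + 5); s_k = R·t_k = 2**k*(3 - 4*k).
Verify: 2**k*(-4*k - 5) matches t_k.
Sum = s_(7) − s_(1); s_(7) = -3200, s_(1) = -2 ⇒ -3198.

Σ = -3198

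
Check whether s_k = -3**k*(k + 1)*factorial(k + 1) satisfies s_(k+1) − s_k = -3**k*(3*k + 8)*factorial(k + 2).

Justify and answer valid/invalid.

s_(k+1) = -3**(k + 1)*(k + 2)*factorial(k + 2)
s_(k+1) − s_k = -3**k*(3*k**2 + 11*k + 11)*factorial(k + 1)
(s_(k+1) − s_k) − t_k = 3**k*(3*k + 5)*factorial(k + 1)

Invalid: residual 3**k*(3*k + 5)*factorial(k + 1) ≠ 0.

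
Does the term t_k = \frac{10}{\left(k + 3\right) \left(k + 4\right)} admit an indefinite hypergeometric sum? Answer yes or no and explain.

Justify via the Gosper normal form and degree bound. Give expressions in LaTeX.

Compute t_(k+1)/t_k: get (k + 3)/(k + 5).
A = k + 3, B = k + 5, C = 1.
Need (k + 3)·f(k+1) − (k + 4)·f(k) = 1.
deg f ≤ 1 (via 1,1,0).
Coefficient equations give f(k) = k/3.
Get s_k = R·t_k = 10*k/(3*(k + 3)) with R(k) = B(k−1)f(k)/C(k) = k*(k + 4)/3.
s_(k+1) − s_k = 10/(k**2 + 7*k + 12) = t_k.

Yes. s_k = \frac{10 k}{3 \left(k + 3\right)}.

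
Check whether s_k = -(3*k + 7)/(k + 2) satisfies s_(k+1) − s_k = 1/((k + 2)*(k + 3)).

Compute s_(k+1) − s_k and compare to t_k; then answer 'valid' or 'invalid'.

s_(k+1) = (-3*k - 10)/(k + 3)
s_(k+1) − s_k = 1/(k**2 + 5*k + 6)
(s_(k+1) − s_k) − t_k = 0

valid (s_(k+1) − s_k reduces to t_k)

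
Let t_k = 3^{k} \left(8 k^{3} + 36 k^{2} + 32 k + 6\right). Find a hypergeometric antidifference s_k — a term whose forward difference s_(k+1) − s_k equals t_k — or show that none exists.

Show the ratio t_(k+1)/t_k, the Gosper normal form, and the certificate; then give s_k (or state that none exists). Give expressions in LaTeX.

r(k) = 3*(4*k**3 + 30*k**2 + 64*k + 41)/(4*k**3 + 18*k**2 + 16*k + 3) after simplifying.
Gosper form: A/B · C(k+1)/C(k) with A=3, B=1, C=k**3 + 9*k**2/2 + 4*k + 3/4.
Need (3)·f(k+1) − (1)·f(k) = k**3 + 9*k**2/2 + 4*k + 3/4.
From deg A=0, deg B=0, deg C=3: d=3.
Match coefficients ⇒ f(k) = k*(2*k**2 - 1)/4.
R(k) = B(k−1)·f(k)/C(k) = k*(2*k**2 - 1)/(4*k**3 + 18*k**2 + 16*k + 3); s_k = R·t_k = 2*3**k*k*(2*k**2 - 1).
Δs = 3**k*(8*k**3 + 36*k**2 + 32*k + 6), as required.

s_k = 2 \cdot 3^{k} k \left(2 k^{2} - 1\right)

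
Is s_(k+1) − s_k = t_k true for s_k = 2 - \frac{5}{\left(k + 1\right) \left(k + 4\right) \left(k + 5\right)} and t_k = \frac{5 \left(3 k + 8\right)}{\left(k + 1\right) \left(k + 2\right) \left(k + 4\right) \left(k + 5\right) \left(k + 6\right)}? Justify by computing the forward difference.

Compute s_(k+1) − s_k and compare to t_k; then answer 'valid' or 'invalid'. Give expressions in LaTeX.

Valid: the claim telescopes to t_k.

s_(k+1) = 2 - 5/((k + 2)*(k + 5)*(k + 6))
s_(k+1) − s_k = 5*(3*k + 8)/(k**5 + 18*k**4 + 121*k**3 + 372*k**2 + 508*k + 240)
(s_(k+1) − s_k) − t_k = 0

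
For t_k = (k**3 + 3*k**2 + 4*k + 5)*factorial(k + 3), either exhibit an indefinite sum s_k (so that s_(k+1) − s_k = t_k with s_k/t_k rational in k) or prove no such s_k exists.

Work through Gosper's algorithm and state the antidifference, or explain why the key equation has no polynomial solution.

Compute t_(k+1)/t_k: get (k**4 + 10*k**3 + 37*k**2 + 65*k + 52)/(k**3 + 3*k**2 + 4*k + 5).
Factor: A=k + 4; B=1; C=k**3 + 3*k**2 + 4*k + 5.
Key eq: (k + 4)·f(k+1) = (1)·f(k) + (k**3 + 3*k**2 + 4*k + 5).
d = 2 from the (1,0,3) case.
Solve for f: f(k) = k**2 - 2*k + 3 (degree 2 ≤ 2).
So s_k = (B(k−1)f/C)·t_k = ((k**2 - 2*k + 3)/(k**3 + 3*k**2 + 4*k + 5))·t_k = (k**2 - 2*k + 3)*factorial(k + 3).
Verify: (k**3 + 3*k**2 + 4*k + 5)*factorial(k + 3) matches t_k.

s_k = (k**2 - 2*k + 3)*factorial(k + 3)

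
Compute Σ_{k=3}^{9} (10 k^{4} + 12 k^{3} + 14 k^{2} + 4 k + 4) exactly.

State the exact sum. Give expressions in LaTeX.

Ratio r(k) = (5*k**4 + 26*k**3 + 55*k**2 + 54*k + 22)/(5*k**4 + 6*k**3 + 7*k**2 + 2*k + 2).
A = 1, B = 1, C = k**4 + 6*k**3/5 + 7*k**2/5 + 2*k/5 + 2/5.
Solve (1)·f(k+1) − (1)·f(k) = k**4 + 6*k**3/5 + 7*k**2/5 + 2*k/5 + 2/5.
From deg A=0, deg B=0, deg C=4: d=5.
Match coefficients ⇒ f(k) = k*(k**4 - k**3 + k**2 - k + 2)/5.
Then R = B(k−1)f/C = k*(k**4 - k**3 + k**2 - k + 2)/(5*k**4 + 6*k**3 + 7*k**2 + 2*k + 2), so s_k = R(k)·t_k = 2*k*(k**4 - k**3 + k**2 - k + 2).
Verify: 10*k**4 + 12*k**3 + 14*k**2 + 4*k + 4 matches t_k.
Σ_(k=3)^(9) t_k = s_(10) − s_(3) = 181840 − (372) = 181468.

Σ = 181468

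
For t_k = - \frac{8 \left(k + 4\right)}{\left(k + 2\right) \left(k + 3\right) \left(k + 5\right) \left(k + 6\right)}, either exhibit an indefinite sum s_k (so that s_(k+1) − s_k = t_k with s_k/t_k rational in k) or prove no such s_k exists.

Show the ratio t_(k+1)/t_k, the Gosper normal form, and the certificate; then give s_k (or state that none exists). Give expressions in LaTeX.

Compute t_(k+1)/t_k: get (k + 2)*(k + 5)**2/((k + 4)**2*(k + 7)).
Factor: A=k + 2; B=k + 7; C=k**2 + 8*k + 16.
Solve (k + 2)·f(k+1) − (k + 6)·f(k) = k**2 + 8*k + 16.
Degrees (1,1,2) ⇒ d ≤ 4.
Solving with deg f ≤ 4: f(k) = k*(k + 3)*(k + 4)*(k + 7)/20.
Then R = B(k−1)f/C = k*(k + 3)*(k + 6)*(k + 7)/(20*(k + 4)), so s_k = R(k)·t_k = 2*k*(-k - 7)/(5*(k**2 + 7*k + 10)).
Check: Δs_k = 8*(-k - 4)/(k**4 + 16*k**3 + 91*k**2 + 216*k + 180). ✓

s_k = \frac{2 k \left(- k - 7\right)}{5 \left(k^{2} + 7 k + 10\right)}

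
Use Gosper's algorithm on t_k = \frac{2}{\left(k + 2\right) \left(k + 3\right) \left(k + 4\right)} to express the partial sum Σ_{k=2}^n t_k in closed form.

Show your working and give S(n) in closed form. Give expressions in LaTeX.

Ratio r(k) = (k + 2)/(k + 5).
A = k + 2, B = k + 5, C = 1.
Set up (k + 2)·f(k+1) − (k + 4)·f(k) − (1) = 0.
Bound: deg f ≤ 2.
Match coefficients ⇒ f(k) = k*(k + 5)/12.
So s_k = (B(k−1)f/C)·t_k = (k*(k + 4)*(k + 5)/12)·t_k = k*(k + 5)/(6*(k + 2)*(k + 3)).
Δs = 2/(k**3 + 9*k**2 + 26*k + 24), as required.
Telescope: S(n) = s_(n+1) − s_(2) = (n**2 + 7*n + 6)/(6*(n**2 + 7*n + 12)) − (7/60) = (n**2 + 7*n - 8)/(20*(n**2 + 7*n + 12)).

S(n) = \frac{n^{2} + 7 n - 8}{20 \left(n^{2} + 7 n + 12\right)}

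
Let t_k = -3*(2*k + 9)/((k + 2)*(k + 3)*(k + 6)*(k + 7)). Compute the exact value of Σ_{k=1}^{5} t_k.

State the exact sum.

Σ = -25/224

t_(k+1)/t_k = (k + 2)*(k + 6)*(2*k + 11)/((k + 4)*(k + 8)*(2*k + 9)).
Normal form (A,B,C) = (k + 2, k + 8, k**3 + 27*k**2/2 + 121*k/2 + 90).
Key eq: (k + 2)·f(k+1) = (k + 7)·f(k) + (k**3 + 27*k**2/2 + 121*k/2 + 90).
From deg A=1, deg B=1, deg C=3: d=5.
A polynomial solution: f(k) = k*(k + 3)*(k + 4)*(k + 5)*(k + 8)/24.
Then R = B(k−1)f/C = k*(k + 3)*(k + 7)*(k + 8)/(12*(2*k + 9)), so s_k = R(k)·t_k = k*(-k - 8)/(4*(k**2 + 8*k + 12)).
s_(k+1) − s_k = 3*(-2*k - 9)/(k**4 + 18*k**3 + 113*k**2 + 288*k + 252) = t_k.
Σ_(k=1)^(5) t_k = s_(6) − s_(1) = -7/32 − (-3/28) = -25/224.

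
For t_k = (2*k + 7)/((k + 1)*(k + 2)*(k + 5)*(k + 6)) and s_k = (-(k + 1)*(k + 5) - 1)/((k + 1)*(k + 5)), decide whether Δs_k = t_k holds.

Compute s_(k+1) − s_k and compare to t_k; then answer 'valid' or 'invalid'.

valid; difference matches t_k

s_(k+1) = (-(k + 2)*(k + 6) - 1)/((k + 2)*(k + 6))
s_(k+1) − s_k = (2*k + 7)/(k**4 + 14*k**3 + 65*k**2 + 112*k + 60)
(s_(k+1) − s_k) − t_k = 0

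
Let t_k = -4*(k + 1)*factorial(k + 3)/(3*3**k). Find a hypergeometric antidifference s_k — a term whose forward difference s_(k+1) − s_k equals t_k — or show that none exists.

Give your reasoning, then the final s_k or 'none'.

r(k) = (k + 2)*(k + 4)/(3*(k + 1)) after simplifying.
So A=k/3 + 4/3 and B=1, with C=k + 1.
Need (k/3 + 4/3)·f(k+1) − (1)·f(k) = k + 1.
deg f ≤ 0 (via 1,0,1).
Coefficient equations give f(k) = 3.
So s_k = (B(k−1)f/C)·t_k = (3/(k + 1))·t_k = -4*factorial(k + 3)/3**k.
s_(k+1) − s_k = -4*(k + 1)*factorial(k + 3)/(3*3**k) = t_k.

s_k = -4*factorial(k + 3)/3**k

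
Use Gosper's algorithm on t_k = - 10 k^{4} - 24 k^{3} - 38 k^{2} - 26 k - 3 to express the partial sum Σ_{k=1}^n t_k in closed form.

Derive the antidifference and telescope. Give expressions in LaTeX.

r(k) = (10*k**4 + 64*k**3 + 170*k**2 + 214*k + 101)/(10*k**4 + 24*k**3 + 38*k**2 + 26*k + 3) after simplifying.
Factor: A=1; B=1; C=k**4 + 12*k**3/5 + 19*k**2/5 + 13*k/5 + 3/10.
Solve (1)·f(k+1) − (1)·f(k) = k**4 + 12*k**3/5 + 19*k**2/5 + 13*k/5 + 3/10.
deg f ≤ 5 (via 0,0,4).
Solving with deg f ≤ 5: f(k) = k*(2*k**4 + k**3 + 4*k**2 - 4)/10.
Then R = B(k−1)f/C = k*(2*k**4 + k**3 + 4*k**2 - 4)/(10*k**4 + 24*k**3 + 38*k**2 + 26*k + 3), so s_k = R(k)·t_k = k*(-2*k**4 - k**3 - 4*k**2 + 4).
s_(k+1) − s_k = -10*k**4 - 24*k**3 - 38*k**2 - 26*k - 3 = t_k.
s_(n+1) = -2*n**5 - 11*n**4 - 28*n**3 - 38*n**2 - 22*n - 3 and s_(1) = -3, so S(n) = n*(-2*n**4 - 11*n**3 - 28*n**2 - 38*n - 22).

S(n) = n \left(- 2 n^{4} - 11 n^{3} - 28 n^{2} - 38 n - 22\right)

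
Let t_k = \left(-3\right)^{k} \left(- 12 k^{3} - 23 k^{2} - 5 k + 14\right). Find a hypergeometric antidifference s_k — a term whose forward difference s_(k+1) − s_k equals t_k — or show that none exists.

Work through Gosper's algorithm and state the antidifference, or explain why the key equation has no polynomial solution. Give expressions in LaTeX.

s_k = \left(-3\right)^{k} \left(3 k^{3} - k^{2} - 4 k - 2\right)

Compute t_(k+1)/t_k: get 3*(-12*k**3 - 59*k**2 - 87*k - 26)/(12*k**3 + 23*k**2 + 5*k - 14).
Normal form (A,B,C) = (-3, 1, k**3 + 23*k**2/12 + 5*k/12 - 7/6).
Solve (-3)·f(k+1) − (1)·f(k) = k**3 + 23*k**2/12 + 5*k/12 - 7/6.
deg f ≤ 3 (via 0,0,3).
Solving with deg f ≤ 3: f(k) = -(3*k**3 - k**2 - 4*k - 2)/12.
Then R = B(k−1)f/C = -(3*k**3 - k**2 - 4*k - 2)/(12*k**3 + 23*k**2 + 5*k - 14), so s_k = R(k)·t_k = (-3)**k*(3*k**3 - k**2 - 4*k - 2).
s_(k+1) − s_k = (-3)**k*(-12*k**3 - 23*k**2 - 5*k + 14) = t_k.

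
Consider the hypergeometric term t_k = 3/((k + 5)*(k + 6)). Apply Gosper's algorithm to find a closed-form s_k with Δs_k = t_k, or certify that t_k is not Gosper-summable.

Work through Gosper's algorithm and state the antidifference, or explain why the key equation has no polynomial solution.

s_k = 3*k/(5*(k + 5))

t_(k+1)/t_k = (k + 5)/(k + 7).
Factor: A=k + 5; B=k + 7; C=1.
Solve (k + 5)·f(k+1) − (k + 6)·f(k) = 1.
deg f ≤ 1 (via 1,1,0).
Solve for f: f(k) = k/5 (degree 1 ≤ 1).
Get s_k = R·t_k = 3*k/(5*(k + 5)) with R(k) = B(k−1)f(k)/C(k) = k*(k + 6)/5.
Check: Δs_k = 3/(k**2 + 11*k + 30). ✓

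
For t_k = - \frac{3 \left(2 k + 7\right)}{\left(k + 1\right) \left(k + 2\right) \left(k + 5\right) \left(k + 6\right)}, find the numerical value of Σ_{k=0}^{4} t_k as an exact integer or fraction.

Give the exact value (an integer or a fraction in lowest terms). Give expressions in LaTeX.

Ratio r(k) = (k + 1)*(k + 5)*(2*k + 9)/((k + 3)*(k + 7)*(2*k + 7)).
So A=k + 1 and B=k + 7, with C=k**3 + 21*k**2/2 + 73*k/2 + 42.
Set up (k + 1)·f(k+1) − (k + 6)·f(k) − (k**3 + 21*k**2/2 + 73*k/2 + 42) = 0.
d = 5 from the (1,1,3) case.
Solve for f: f(k) = k*(k + 2)*(k + 3)*(k + 4)*(k + 6)/10 (degree 5 ≤ 5).
Then R = B(k−1)f/C = k*(k + 2)*(k + 6)**2/(5*(2*k + 7)), so s_k = R(k)·t_k = 3*k*(-k - 6)/(5*(k**2 + 6*k + 5)).
Verify: 3*(-2*k - 7)/(k**4 + 14*k**3 + 65*k**2 + 112*k + 60) matches t_k.
Sum = s_(5) − s_(0); s_(5) = -11/20, s_(0) = 0 ⇒ -11/20.

Σ = -11/20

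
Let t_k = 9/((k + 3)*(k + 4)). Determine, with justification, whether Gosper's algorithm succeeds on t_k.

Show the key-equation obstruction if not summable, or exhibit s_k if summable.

Yes. s_k = 3*k/(k + 3).

Step 1: r(k) = (k + 3)/(k + 5).
So A=k + 3 and B=k + 5, with C=1.
Need (k + 3)·f(k+1) − (k + 4)·f(k) = 1.
Bound: deg f ≤ 1.
Solve for f: f(k) = k/3 (degree 1 ≤ 1).
Then R = B(k−1)f/C = k*(k + 4)/3, so s_k = R(k)·t_k = 3*k/(k + 3).
Verify: 9/(k**2 + 7*k + 12) matches t_k.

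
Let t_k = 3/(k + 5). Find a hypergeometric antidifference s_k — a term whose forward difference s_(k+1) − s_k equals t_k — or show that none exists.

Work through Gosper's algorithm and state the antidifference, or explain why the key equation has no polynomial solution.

Ratio r(k) = (k + 5)/(k + 6).
So A=k + 5 and B=k + 6, with C=1.
Key eq: (k + 5)·f(k+1) = (k + 5)·f(k) + (1).
Bound: deg f ≤ 0.
f = c0 ⇒ A·f(k+1) − B(k−1)·f(k) − C = -1. The system {-1 = 0} is inconsistent; no antidifference.

none — t_k is not Gosper-summable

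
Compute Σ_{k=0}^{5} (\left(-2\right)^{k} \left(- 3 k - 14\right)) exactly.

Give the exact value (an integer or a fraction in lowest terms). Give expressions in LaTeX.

Σ = 636

The ratio is 2*(-3*k - 17)/(3*k + 14).
Gosper form: A/B · C(k+1)/C(k) with A=-2, B=1, C=k + 14/3.
f must satisfy (-2)·f(k+1) − (1)·f(k) = k + 14/3.
From deg A=0, deg B=0, deg C=1: d=1.
Coefficient equations give f(k) = -(k + 4)/3.
Certificate R = B(k−1)f/C = -(k + 4)/(3*k + 14) gives s_k = (-2)**k*(k + 4).
Check: Δs_k = (-2)**k*(-3*k - 14). ✓
Sum = s_(6) − s_(0); s_(6) = 640, s_(0) = 4 ⇒ 636.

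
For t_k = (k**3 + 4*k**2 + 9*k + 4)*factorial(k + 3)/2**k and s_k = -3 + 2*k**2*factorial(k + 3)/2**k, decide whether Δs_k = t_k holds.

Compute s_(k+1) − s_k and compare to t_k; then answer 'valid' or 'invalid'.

s_(k+1) = 2*2**(-k - 1)*(k + 1)**2*factorial(k + 4) - 3
s_(k+1) − s_k = (k**3 + 4*k**2 + 9*k + 4)*factorial(k + 3)/2**k
(s_(k+1) − s_k) − t_k = 0

Valid — Δs_k = t_k.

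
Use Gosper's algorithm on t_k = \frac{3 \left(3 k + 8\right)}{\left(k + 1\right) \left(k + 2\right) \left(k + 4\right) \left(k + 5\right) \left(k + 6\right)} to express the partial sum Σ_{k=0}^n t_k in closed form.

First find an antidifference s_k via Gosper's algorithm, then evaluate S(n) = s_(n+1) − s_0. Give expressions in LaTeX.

t_(k+1)/t_k = (k + 1)*(k + 4)*(3*k + 11)/((k + 3)*(k + 7)*(3*k + 8)).
Normal form (A,B,C) = (k + 1, k + 7, k**2 + 17*k/3 + 8).
f must satisfy (k + 1)·f(k+1) − (k + 6)·f(k) = k**2 + 17*k/3 + 8.
From deg A=1, deg B=1, deg C=2: d=5.
Match coefficients ⇒ f(k) = k*(k + 2)*(k + 3)*(k**2 + 10*k + 29)/60.
Then R = B(k−1)f/C = k*(k + 2)*(k + 6)*(k**2 + 10*k + 29)/(20*(3*k + 8)), so s_k = R(k)·t_k = 3*k*(k**2 + 10*k + 29)/(20*(k**3 + 10*k**2 + 29*k + 20)).
s_(k+1) − s_k = 3*(3*k + 8)/(k**5 + 18*k**4 + 121*k**3 + 372*k**2 + 508*k + 240) = t_k.
s_(n+1) = 3*(n**3 + 13*n**2 + 52*n + 40)/(20*(n**3 + 13*n**2 + 52*n + 60)) and s_(0) = 0, so S(n) = 3*(n**3 + 13*n**2 + 52*n + 40)/(20*(n**3 + 13*n**2 + 52*n + 60)).

S(n) = \frac{3 \left(n^{3} + 13 n^{2} + 52 n + 40\right)}{20 \left(n^{3} + 13 n^{2} + 52 n + 60\right)}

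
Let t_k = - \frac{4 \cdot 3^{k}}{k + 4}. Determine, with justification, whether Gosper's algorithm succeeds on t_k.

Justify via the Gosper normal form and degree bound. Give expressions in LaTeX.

Ratio r(k) = 3*(k + 4)/(k + 5).
Gosper form: A/B · C(k+1)/C(k) with A=3*k + 12, B=k + 5, C=1.
Key eq: (3*k + 12)·f(k+1) = (k + 4)·f(k) + (1).
Degrees (1,1,0) ⇒ d ≤ -1.
deg f ≤ -1 is impossible — no certificate.

No; the degree bound rules out any f.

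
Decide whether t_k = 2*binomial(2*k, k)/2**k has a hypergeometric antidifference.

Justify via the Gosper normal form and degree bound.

No — t_k has no hypergeometric antidifference.

Step 1: r(k) = (2*k + 1)/(k + 1).
So A=2*k + 1 and B=k + 1, with C=1.
Set up (2*k + 1)·f(k+1) − (k)·f(k) − (1) = 0.
d = -1 from the (1,1,0) case.
deg f ≤ -1 is impossible — no certificate.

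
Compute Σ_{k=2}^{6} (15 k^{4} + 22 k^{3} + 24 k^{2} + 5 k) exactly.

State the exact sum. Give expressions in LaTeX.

Σ = 46050

Step 1: r(k) = (15*k**4 + 82*k**3 + 180*k**2 + 179*k + 66)/(k*(15*k**3 + 22*k**2 + 24*k + 5)).
Gosper form: A/B · C(k+1)/C(k) with A=1, B=1, C=k**4 + 22*k**3/15 + 8*k**2/5 + k/3.
Key eq: (1)·f(k+1) = (1)·f(k) + (k**4 + 22*k**3/15 + 8*k**2/5 + k/3).
Bound: deg f ≤ 5.
A polynomial solution: f(k) = k*(k - 1)*(3*k**3 + k**2 + 3*k - 1)/15.
Then R = B(k−1)f/C = (k - 1)*(3*k**3 + k**2 + 3*k - 1)/(15*k**3 + 22*k**2 + 24*k + 5), so s_k = R(k)·t_k = k*(3*k**4 - 2*k**3 + 2*k**2 - 4*k + 1).
Verify: k*(15*k**3 + 22*k**2 + 24*k + 5) matches t_k.
Telescoping: Σ = s_(7) − s_(2) = 46116 − (66) = 46050.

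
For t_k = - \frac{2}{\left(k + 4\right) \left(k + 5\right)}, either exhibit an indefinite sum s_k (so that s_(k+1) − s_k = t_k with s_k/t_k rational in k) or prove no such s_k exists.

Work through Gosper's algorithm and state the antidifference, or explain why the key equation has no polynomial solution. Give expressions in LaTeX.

s_k = - \frac{k}{2 k + 8}

Compute t_(k+1)/t_k: get (k + 4)/(k + 6).
A = k + 4, B = k + 6, C = 1.
Key eq: (k + 4)·f(k+1) = (k + 5)·f(k) + (1).
deg f ≤ 1 (via 1,1,0).
Coefficient equations give f(k) = k/4.
Certificate R = B(k−1)f/C = k*(k + 5)/4 gives s_k = -k/(2*k + 8).
s_(k+1) − s_k = -2/(k**2 + 9*k + 20) = t_k.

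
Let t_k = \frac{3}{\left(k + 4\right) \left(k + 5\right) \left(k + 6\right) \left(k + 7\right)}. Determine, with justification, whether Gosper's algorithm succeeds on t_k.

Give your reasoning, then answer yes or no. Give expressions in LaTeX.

r(k) = (k + 4)/(k + 8) after simplifying.
Normal form (A,B,C) = (k + 4, k + 8, 1).
Solve (k + 4)·f(k+1) − (k + 7)·f(k) = 1.
d = 3 from the (1,1,0) case.
Solving with deg f ≤ 3: f(k) = k*(k**2 + 15*k + 74)/360.
R(k) = B(k−1)·f(k)/C(k) = k*(k + 7)*(k**2 + 15*k + 74)/360; s_k = R·t_k = k*(k**2 + 15*k + 74)/(120*(k + 4)*(k + 5)*(k + 6)).
s_(k+1) − s_k = 3/(k**4 + 22*k**3 + 179*k**2 + 638*k + 840) = t_k.

Yes. s_k = \frac{k \left(k^{2} + 15 k + 74\right)}{120 \left(k + 4\right) \left(k + 5\right) \left(k + 6\right)}.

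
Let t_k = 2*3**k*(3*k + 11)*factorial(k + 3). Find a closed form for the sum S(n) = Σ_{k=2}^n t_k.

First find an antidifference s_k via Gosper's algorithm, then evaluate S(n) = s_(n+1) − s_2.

S(n) = 6*3**n*factorial(n + 4) - 2160

Compute t_(k+1)/t_k: get 3*(k + 4)*(3*k + 14)/(3*k + 11).
Gosper form: A/B · C(k+1)/C(k) with A=3*k + 12, B=1, C=k + 11/3.
Need (3*k + 12)·f(k+1) − (1)·f(k) = k + 11/3.
From deg A=1, deg B=0, deg C=1: d=0.
Match coefficients ⇒ f(k) = 1/3.
Get s_k = R·t_k = 2*3**k*factorial(k + 3) with R(k) = B(k−1)f(k)/C(k) = 1/(3*k + 11).
Check: Δs_k = 2*3**k*(3*k + 11)*factorial(k + 3). ✓
s_(n+1) = 6*3**n*factorial(n + 4) and s_(2) = 2160, so S(n) = 6*3**n*factorial(n + 4) - 2160.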